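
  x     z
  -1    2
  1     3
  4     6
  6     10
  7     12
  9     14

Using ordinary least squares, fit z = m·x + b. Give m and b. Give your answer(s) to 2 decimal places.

Normal-equation sums: Σx·x = 184, Σx = 26, Σ1 = 6.
For Mᵀz: Σx·z = 295, Σz = 47.
Eliminating b: 6·(row 1) − 26·(row 2) gives 428·m = 6·295 − 26·47 = 548, so m = 137/107.
Then b = (47 − 26·(137/107))/6 = 489/214.

m = 1.28, b = 2.29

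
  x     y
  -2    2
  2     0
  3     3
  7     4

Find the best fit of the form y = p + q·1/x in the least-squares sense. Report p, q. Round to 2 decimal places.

The normal equations are: 4·p + (10/21)·q = 9;  (10/21)·p + (557/882)·q = 4/7.
(Σ1 = 4, Σ1/x = 10/21, Σ1/x·1/x = 557/882, Σy = 9, Σ1/x·y = 4/7.)
Eliminating q: (557/882)·(row 1) − (10/21)·(row 2) gives (338/147)·p = (557/882)·9 − (10/21)·(4/7) = 1591/294, so p = 1591/676.
Then q = ((4/7) − (10/21)·(1591/676))/(557/882) = -147/169.

p = 2.35, q = -0.87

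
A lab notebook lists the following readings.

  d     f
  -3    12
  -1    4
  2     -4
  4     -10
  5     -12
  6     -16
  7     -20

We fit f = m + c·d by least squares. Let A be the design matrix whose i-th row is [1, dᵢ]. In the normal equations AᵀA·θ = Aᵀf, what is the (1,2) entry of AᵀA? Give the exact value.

20

Row 1 ↔ basis 1, column 2 ↔ basis d, so (AᵀA)_{1,2} = Σᵢ d = (1)·(-3) + (1)·(-1) + (1)·(2) + (1)·(4) + (1)·(5) + (1)·(6) + (1)·(7) = 20.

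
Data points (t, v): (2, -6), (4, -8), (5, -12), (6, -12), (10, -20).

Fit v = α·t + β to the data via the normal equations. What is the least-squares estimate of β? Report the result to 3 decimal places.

β = -1.966

Sums needed: Σt·t = 181, Σt = 27, Σ1 = 5.
Moment sums: Σt·v = -376, Σv = -58.
So MᵀM·[α, β]ᵀ = Mᵀv: [[181, 27]; [27, 5]]·[α, β]ᵀ = [-376, -58]ᵀ.
det = 181·5 − 27² = 176.
α = ((-376)·5 − 27·(-58))/176 = -157/88; β = (181·(-58) − 27·(-376))/176 = -173/88.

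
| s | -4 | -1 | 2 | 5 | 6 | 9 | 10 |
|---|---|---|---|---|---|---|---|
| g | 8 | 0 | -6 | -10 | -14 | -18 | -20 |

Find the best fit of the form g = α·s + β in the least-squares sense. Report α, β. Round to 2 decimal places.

α = -1.94, β = -1.08

The normal system XᵀX·[α, β]ᵀ = Xᵀg is [[263, 27]; [27, 7]]·[α, β]ᵀ = [-540, -60]ᵀ.
Eliminating β: 7·(row 1) − 27·(row 2) gives 1112·α = 7·(-540) − 27·(-60) = -2160, so α = -270/139.
Then β = ((-60) − 27·(-270/139))/7 = -150/139.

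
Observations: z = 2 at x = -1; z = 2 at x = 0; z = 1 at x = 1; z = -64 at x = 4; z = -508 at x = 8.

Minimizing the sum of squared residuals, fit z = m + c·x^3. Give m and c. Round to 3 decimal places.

The normal system MᵀM·[m, c]ᵀ = Mᵀz is [[5, 576]; [576, 266242]]·[m, c]ᵀ = [-567, -264193]ᵀ.
det = 5·266242 − 576² = 999434.
m = ((-567)·266242 − 576·(-264193))/999434 = 607977/499717; c = (5·(-264193) − 576·(-567))/999434 = -994373/999434.

m = 1.217, c = -0.995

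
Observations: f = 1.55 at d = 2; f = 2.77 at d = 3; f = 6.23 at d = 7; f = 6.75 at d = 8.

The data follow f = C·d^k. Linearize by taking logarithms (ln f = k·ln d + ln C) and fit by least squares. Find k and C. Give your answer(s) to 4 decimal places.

k = 1.0440, C = 0.8031

Taking logs, ln f = k·ln d + ln C, so regress ln f on ln d.
Σln d = 5.8171, Σ(ln d)² = 9.7980, Σln f = 5.1960, Σln d·ln f = 8.9537.
Normal system: [[9.7980, 5.8171]; [5.8171, 4]]·[k, ln C]ᵀ = [8.9537, 5.1960]ᵀ.
Slope k = (n·Σln d·ln f − Σln d·Σln f)/(n·Σ(ln d)² − (Σln d)²) = (4·8.9537 − 5.8171·5.1960)/5.3534 = 1.04399; ln C = (Σln f − k·Σln d)/n = -0.21924, so C = exp(-0.21924) = 0.80313.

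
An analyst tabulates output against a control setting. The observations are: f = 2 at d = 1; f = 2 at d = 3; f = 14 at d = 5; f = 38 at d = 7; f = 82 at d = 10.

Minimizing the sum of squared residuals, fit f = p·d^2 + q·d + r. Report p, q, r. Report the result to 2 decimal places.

The normal system AᵀA·[p, q, r]ᵀ = Aᵀf is [[13108, 1496, 184]; [1496, 184, 26]; [184, 26, 5]]·[p, q, r]ᵀ = [10432, 1164, 138]ᵀ.
Row-reducing yields p = 6424/5781, q = -18098/5781, r = 5754/1927.

p = 1.11, q = -3.13, r = 2.99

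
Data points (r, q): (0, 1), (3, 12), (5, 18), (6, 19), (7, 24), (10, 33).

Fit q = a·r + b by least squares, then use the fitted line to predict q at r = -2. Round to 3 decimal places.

Normal-equation sums: Σr·r = 219, Σr = 31, Σ1 = 6.
And Σr·q = 738, Σq = 107.
So AᵀA·[a, b]ᵀ = Aᵀq: [[219, 31]; [31, 6]]·[a, b]ᵀ = [738, 107]ᵀ.
Eliminating b: 6·(row 1) − 31·(row 2) gives 353·a = 6·738 − 31·107 = 1111, so a = 1111/353.
Then b = (107 − 31·(1111/353))/6 = 555/353.
At r = -2: q̂ = (1111/353)·(-2) + (555/353)·(1) = -1667/353.

q̂ = -4.722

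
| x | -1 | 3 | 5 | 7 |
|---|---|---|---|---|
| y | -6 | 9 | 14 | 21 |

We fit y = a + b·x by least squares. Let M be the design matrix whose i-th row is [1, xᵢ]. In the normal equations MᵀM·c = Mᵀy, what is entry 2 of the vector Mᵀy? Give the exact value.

Entry 2 ↔ basis x, so (Mᵀy)_{2} = Σᵢ (x)·yᵢ = (-1)·(-6) + (3)·(9) + (5)·(14) + (7)·(21) = 250.

250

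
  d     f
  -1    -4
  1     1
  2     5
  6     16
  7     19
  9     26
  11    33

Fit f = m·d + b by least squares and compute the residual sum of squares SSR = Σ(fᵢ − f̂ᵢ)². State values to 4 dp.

Setting ∂/∂m … = 0 gives: 293·m + 35·b = 841;  35·m + 7·b = 96.
(Σd·d = 293, Σd = 35, Σ1 = 7, Σd·f = 841, Σf = 96.)
Determinant 293·7 − 35² = 826.
m = (841·7 − 35·96)/826 = 361/118; b = (293·96 − 35·841)/826 = -1307/826.
Residuals: 265/413, -197/413, 383/826, -639/826, -344/413, 20/413, 384/413; SSR = 2489/826.

SSR = 3.0133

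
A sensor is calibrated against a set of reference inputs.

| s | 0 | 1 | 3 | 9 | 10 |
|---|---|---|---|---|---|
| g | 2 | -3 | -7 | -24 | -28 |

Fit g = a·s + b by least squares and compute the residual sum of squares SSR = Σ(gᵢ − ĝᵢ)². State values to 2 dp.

SSR = 3.22

Forming XᵀX = [[191, 23]; [23, 5]] and Xᵀg = [-520, -60]ᵀ gives XᵀX·[a, b]ᵀ = Xᵀg.
Determinant 191·5 − 23² = 426.
a = ((-520)·5 − 23·(-60))/426 = -610/213; b = (191·(-60) − 23·(-520))/426 = 250/213.
Residuals: 176/213, -93/71, 89/213, 128/213, -38/71; SSR = 686/213.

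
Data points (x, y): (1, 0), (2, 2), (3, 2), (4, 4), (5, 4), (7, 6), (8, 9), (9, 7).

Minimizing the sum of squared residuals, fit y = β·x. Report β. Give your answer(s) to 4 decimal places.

β = 0.8956

Normal-equation sums: Σx·x = 249.
Moment sums: Σx·y = 223.
β = 223/249 = 0.895582.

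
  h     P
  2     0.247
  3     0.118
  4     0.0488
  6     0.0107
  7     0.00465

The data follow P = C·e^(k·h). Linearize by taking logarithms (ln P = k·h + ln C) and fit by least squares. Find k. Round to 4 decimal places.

Linearized form: ln P = k·h + ln C. From the 5 transformed points,
Sums: Σh = 22.0000, Σ(h)² = 114.0000, Σln P = -16.4639, Σh·ln P = -86.1093.
Normal system: [[114.0000, 22.0000]; [22.0000, 5]]·[k, ln C]ᵀ = [-86.1093, -16.4639]ᵀ.
Solving (det = 86.0000): k = -0.79467, ln C = 0.20378.

k = -0.7947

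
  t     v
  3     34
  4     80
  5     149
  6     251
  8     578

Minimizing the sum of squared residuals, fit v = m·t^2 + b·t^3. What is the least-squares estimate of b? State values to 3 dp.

b = 1.025

Setting ∂/∂m … = 0 gives: 6354·m + 44936·b = 51339;  44936·m + 329250·b = 374815.
Eliminating b: 329250·(row 1) − 44936·(row 2) gives 72810404·m = 329250·51339 − 44936·374815 = 60678910, so m = 30339455/36405202.
Then b = (374815 − 44936·(30339455/36405202))/329250 = 37302603/36405202.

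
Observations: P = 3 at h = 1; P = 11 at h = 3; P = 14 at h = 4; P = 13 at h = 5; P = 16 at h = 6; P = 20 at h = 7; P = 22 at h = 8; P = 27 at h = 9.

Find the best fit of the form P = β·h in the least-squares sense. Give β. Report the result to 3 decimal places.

From the data, Σh·h = 281.
For MᵀP: Σh·P = 812.
Normal equations: [[281]]·[β]ᵀ = [812]ᵀ.
Hence β = 812 / 281 ≈ 2.88968.

β = 2.890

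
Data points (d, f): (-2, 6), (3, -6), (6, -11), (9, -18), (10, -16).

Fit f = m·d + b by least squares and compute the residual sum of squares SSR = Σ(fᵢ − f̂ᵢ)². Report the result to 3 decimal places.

XᵀX·[m, b]ᵀ = Xᵀf reads: 230·m + 26·b = -418;  26·m + 5·b = -45.
Eliminating b: 5·(row 1) − 26·(row 2) gives 474·m = 5·(-418) − 26·(-45) = -920, so m = -460/237.
Then b = ((-45) − 26·(-460/237))/5 = 259/237.
Residuals: 81/79, -301/237, -106/237, -385/237, 183/79; SSR = 2576/237.

SSR = 10.869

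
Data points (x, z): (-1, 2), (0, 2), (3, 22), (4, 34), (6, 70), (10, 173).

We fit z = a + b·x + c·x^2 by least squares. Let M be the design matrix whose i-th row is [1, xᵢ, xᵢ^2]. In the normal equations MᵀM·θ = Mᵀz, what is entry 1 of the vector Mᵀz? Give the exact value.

303

Entry 1 ↔ basis 1, so (Mᵀz)_{1} = Σᵢ zᵢ = (1)·(2) + (1)·(2) + (1)·(22) + (1)·(34) + (1)·(70) + (1)·(173) = 303.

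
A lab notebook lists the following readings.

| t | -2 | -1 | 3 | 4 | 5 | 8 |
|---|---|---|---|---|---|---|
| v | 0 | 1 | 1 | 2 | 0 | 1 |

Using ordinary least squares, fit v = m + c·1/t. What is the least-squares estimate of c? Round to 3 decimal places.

Normal-equation sums: Σ1 = 6, Σ1/t = -71/120, Σ1/t·1/t = 21301/14400.
And Σv = 5, Σ1/t·v = -1/24.
Normal equations: [[6, -71/120]; [-71/120, 21301/14400]]·[m, c]ᵀ = [5, -1/24]ᵀ.
Eliminating c: (21301/14400)·(row 1) − (-71/120)·(row 2) gives (24553/2880)·m = (21301/14400)·5 − (-71/120)·(-1/24) = 2123/288, so m = 21230/24553.
Then c = ((-1/24) − (-71/120)·(21230/24553))/(21301/14400) = 7800/24553.

c = 0.318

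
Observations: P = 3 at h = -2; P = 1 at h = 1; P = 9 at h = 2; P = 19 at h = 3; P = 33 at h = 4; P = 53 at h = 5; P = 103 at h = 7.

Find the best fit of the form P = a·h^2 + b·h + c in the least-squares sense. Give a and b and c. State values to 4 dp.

Compute the Gram sums: Σh^2·h^2 = 3396, Σh^2·h = 560, Σh^2 = 108, Σh·h = 108, Σh = 20, Σ1 = 7.
Right-hand side: Σh^2·P = 7120, Σh·P = 1188, ΣP = 221.
Row-reducing yields a = 21331/10829, b = 13054/10829, c = -24517/10829.

a = 1.9698, b = 1.2055, c = -2.2640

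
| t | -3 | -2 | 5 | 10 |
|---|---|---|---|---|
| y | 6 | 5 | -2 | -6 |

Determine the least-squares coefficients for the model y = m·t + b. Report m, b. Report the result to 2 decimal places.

m = -0.93, b = 3.08

Normal-equation sums: Σt·t = 138, Σt = 10, Σ1 = 4.
And Σt·y = -98, Σy = 3.
Normal equations: [[138, 10]; [10, 4]]·[m, b]ᵀ = [-98, 3]ᵀ.
Determinant 138·4 − 10² = 452.
m = ((-98)·4 − 10·3)/452 = -211/226; b = (138·3 − 10·(-98))/452 = 697/226.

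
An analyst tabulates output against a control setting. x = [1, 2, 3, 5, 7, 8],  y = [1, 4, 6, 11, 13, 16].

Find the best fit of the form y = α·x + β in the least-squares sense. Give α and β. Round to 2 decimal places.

α = 2.03, β = -0.31

With design matrix M, MᵀM = [[152, 26]; [26, 6]] and Mᵀy = [301, 51]ᵀ.
Eliminating β: 6·(row 1) − 26·(row 2) gives 236·α = 6·301 − 26·51 = 480, so α = 120/59.
Then β = (51 − 26·(120/59))/6 = -37/118.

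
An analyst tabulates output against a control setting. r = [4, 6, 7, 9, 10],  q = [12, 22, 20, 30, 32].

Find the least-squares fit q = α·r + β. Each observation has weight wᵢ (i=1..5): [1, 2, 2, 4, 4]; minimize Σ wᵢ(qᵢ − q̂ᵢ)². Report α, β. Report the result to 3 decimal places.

AᵀWA·[α, β]ᵀ = AᵀWq reads: 910·α + 106·β = 2952;  106·α + 13·β = 344.
Eliminating β: 13·(row 1) − 106·(row 2) gives 594·α = 13·2952 − 106·344 = 1912, so α = 956/297.
Then β = (344 − 106·(956/297))/13 = 64/297.

α = 3.219, β = 0.215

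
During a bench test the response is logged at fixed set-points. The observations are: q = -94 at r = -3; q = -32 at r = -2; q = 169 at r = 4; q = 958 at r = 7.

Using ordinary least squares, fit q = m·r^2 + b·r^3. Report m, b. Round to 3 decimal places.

Forming XᵀX = [[2754, 17556]; [17556, 122538]] and Xᵀq = [48672, 342204]ᵀ gives XᵀX·[m, b]ᵀ = Xᵀq.
Δ = 2754·122538 − 17556² = 29256516.
m = (48672·122538 − 17556·342204)/29256516 = -1210108/812681; b = (2754·342204 − 17556·48672)/29256516 = 2442894/812681.

m = -1.489, b = 3.006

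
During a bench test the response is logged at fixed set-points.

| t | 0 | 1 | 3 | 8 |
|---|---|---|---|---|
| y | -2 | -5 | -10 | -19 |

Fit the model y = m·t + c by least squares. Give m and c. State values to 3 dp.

m = -2.079, c = -2.763

The normal system MᵀM·[m, c]ᵀ = Mᵀy is [[74, 12]; [12, 4]]·[m, c]ᵀ = [-187, -36]ᵀ.
det = 74·4 − 12² = 152.
m = ((-187)·4 − 12·(-36))/152 = -79/38; c = (74·(-36) − 12·(-187))/152 = -105/38.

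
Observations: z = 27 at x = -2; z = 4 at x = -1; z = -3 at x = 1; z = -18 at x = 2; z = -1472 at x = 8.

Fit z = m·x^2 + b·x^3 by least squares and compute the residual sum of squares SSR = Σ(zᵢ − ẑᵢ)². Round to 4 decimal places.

Forming AᵀA = [[4130, 32768]; [32768, 262274]] and Aᵀz = [-94171, -754031]ᵀ gives AᵀA·[m, b]ᵀ = Aᵀz.
det = 4130·262274 − 32768² = 9449796.
m = ((-94171)·262274 − 32768·(-754031))/9449796 = 4741477/4724898; b = (4130·(-754031) − 32768·(-94171))/9449796 = -14176351/4724898.
Residuals: -800745/787483, -9118/2362449, -789970/787483, 4698368/2362449, -106336/2362449; SSR = 14168881/2362449.

SSR = 5.9975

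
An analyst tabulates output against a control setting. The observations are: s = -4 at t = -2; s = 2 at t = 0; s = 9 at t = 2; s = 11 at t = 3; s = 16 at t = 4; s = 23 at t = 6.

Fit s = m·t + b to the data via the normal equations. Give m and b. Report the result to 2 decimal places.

m = 3.37, b = 2.20

Normal-equation sums: Σt·t = 69, Σt = 13, Σ1 = 6.
And Σt·s = 261, Σs = 57.
Normal equations: [[69, 13]; [13, 6]]·[m, b]ᵀ = [261, 57]ᵀ.
Eliminating b: 6·(row 1) − 13·(row 2) gives 245·m = 6·261 − 13·57 = 825, so m = 165/49.
Then b = (57 − 13·(165/49))/6 = 108/49.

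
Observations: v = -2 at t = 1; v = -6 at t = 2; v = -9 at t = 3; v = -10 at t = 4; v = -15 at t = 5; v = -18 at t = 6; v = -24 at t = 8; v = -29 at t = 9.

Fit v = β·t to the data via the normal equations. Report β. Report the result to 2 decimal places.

Setting ∂/∂β … = 0 gives: 236·β = -717.
(Σt·t = 236, Σt·v = -717.)
Hence β = -717 / 236 ≈ -3.03814.

β = -3.04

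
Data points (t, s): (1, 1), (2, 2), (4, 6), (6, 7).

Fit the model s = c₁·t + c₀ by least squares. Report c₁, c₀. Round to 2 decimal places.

XᵀX·[c₁, c₀]ᵀ = Xᵀs reads: 57·c₁ + 13·c₀ = 71;  13·c₁ + 4·c₀ = 16.
(Σt·t = 57, Σt = 13, Σ1 = 4, Σt·s = 71, Σs = 16.)
Determinant 57·4 − 13² = 59.
c₁ = (71·4 − 13·16)/59 = 76/59; c₀ = (57·16 − 13·71)/59 = -11/59.

c₁ = 1.29, c₀ = -0.19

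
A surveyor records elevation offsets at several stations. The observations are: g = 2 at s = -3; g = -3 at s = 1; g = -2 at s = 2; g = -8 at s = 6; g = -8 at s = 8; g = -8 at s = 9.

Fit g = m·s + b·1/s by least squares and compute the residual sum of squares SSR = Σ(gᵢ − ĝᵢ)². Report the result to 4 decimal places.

Entries of XᵀX: Σs·s = 195, Σs·1/s = 6, Σ1/s·1/s = 7345/5184.
And Σs·g = -197, Σ1/s·g = -71/9.
det = 195·(7345/5184) − 6² = 415217/1728.
m = ((-197)·(7345/5184) − 6·(-71/9))/(415217/1728) = -1201589/1245651; b = (195·(-71/9) − 6·(-197))/(415217/1728) = -615744/415217.
Residuals: -576403/415217, -688132/1245651, 835492/1245651, -815934/415217, -121592/1245651, 351447/415217; SSR = 9055418/1245651.

SSR = 7.2696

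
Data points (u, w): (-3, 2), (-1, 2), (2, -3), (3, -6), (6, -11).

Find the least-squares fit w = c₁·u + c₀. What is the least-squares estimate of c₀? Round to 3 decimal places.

c₀ = -1.049

Compute the Gram sums: Σu·u = 59, Σu = 7, Σ1 = 5.
Right-hand side: Σu·w = -98, Σw = -16.
Normal equations: [[59, 7]; [7, 5]]·[c₁, c₀]ᵀ = [-98, -16]ᵀ.
Determinant 59·5 − 7² = 246.
c₁ = ((-98)·5 − 7·(-16))/246 = -63/41; c₀ = (59·(-16) − 7·(-98))/246 = -43/41.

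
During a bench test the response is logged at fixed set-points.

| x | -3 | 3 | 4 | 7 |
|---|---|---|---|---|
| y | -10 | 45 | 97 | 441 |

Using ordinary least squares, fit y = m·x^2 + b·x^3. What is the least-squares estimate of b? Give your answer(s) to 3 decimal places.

b = 1.004

From the data, Σx^2·x^2 = 2819, Σx^2·x^3 = 17831, Σx^3·x^3 = 123203.
Moment sums: Σx^2·y = 23476, Σx^3·y = 158956.
Normal equations: [[2819, 17831]; [17831, 123203]]·[m, b]ᵀ = [23476, 158956]ᵀ.
Δ = 2819·123203 − 17831² = 29364696.
m = (23476·123203 − 17831·158956)/29364696 = 2415383/1223529; b = (2819·158956 − 17831·23476)/29364696 = 1229017/1223529.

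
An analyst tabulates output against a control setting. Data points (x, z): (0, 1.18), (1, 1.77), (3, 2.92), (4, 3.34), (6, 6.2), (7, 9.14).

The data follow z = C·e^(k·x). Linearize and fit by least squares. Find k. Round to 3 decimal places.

k = 0.276

With ln zᵢ as the transformed response and xᵢ as the regressor:
Σx = 21.0000, Σ(x)² = 111.0000, Σln z = 7.0513, Σx·ln z = 35.0455.
Normal system: [[111.0000, 21.0000]; [21.0000, 6]]·[k, ln C]ᵀ = [35.0455, 7.0513]ᵀ.
Δ = 111.0000·6 − (21.0000)² = 225.0000; k = (35.0455·6 − 21.0000·7.0513)/225.0000 = 0.27643, ln C = (111.0000·7.0513 − 21.0000·35.0455)/225.0000 = 0.20770.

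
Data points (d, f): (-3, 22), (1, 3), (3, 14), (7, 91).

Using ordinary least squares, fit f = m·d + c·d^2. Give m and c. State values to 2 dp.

Entries of MᵀM: Σd·d = 68, Σd·d^2 = 344, Σd^2·d^2 = 2564.
And Σd·f = 616, Σd^2·f = 4786.
Normal equations: [[68, 344]; [344, 2564]]·[m, c]ᵀ = [616, 4786]ᵀ.
Δ = 68·2564 − 344² = 56016.
m = (616·2564 − 344·4786)/56016 = -465/389; c = (68·4786 − 344·616)/56016 = 1577/778.

m = -1.20, c = 2.03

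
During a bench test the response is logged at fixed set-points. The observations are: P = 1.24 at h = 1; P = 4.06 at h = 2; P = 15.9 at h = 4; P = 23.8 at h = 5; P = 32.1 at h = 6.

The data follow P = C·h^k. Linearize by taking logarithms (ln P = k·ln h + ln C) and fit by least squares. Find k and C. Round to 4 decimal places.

k = 1.8412, C = 1.2045

Taking logs, ln P = k·ln h + ln C, so regress ln P on ln h.
Σln h = 5.4806, Σ(ln h)² = 8.2030, Σln P = 11.0212, Σln h·ln P = 16.1229.
Equations: 8.2030·k + 5.4806·ln C = 16.1229;  5.4806·k + 5·ln C = 11.0212.
Slope k = (n·Σln h·ln P − Σln h·Σln P)/(n·Σ(ln h)² − (Σln h)²) = (5·16.1229 − 5.4806·11.0212)/10.9774 = 1.84121; ln C = (Σln P − k·Σln h)/n = 0.18603, so C = exp(0.18603) = 1.20446.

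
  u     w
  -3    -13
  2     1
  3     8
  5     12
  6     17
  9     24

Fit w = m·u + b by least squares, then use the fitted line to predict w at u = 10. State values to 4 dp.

MᵀM·[m, b]ᵀ = Mᵀw reads: 164·m + 22·b = 443;  22·m + 6·b = 49.
det = 164·6 − 22² = 500.
m = (443·6 − 22·49)/500 = 79/25; b = (164·49 − 22·443)/500 = -171/50.
At u = 10: ŵ = (79/25)·(10) + (-171/50)·(1) = 1409/50.

ŵ = 28.1800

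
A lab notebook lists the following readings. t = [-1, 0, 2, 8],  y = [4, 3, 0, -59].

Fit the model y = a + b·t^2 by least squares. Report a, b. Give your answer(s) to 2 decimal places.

a = 3.97, b = -0.98

The normal equations are: 4·a + 69·b = -52;  69·a + 4113·b = -3772.
(Σ1 = 4, Σt^2 = 69, Σt^2·t^2 = 4113, Σy = -52, Σt^2·y = -3772.)
Eliminating b: 4113·(row 1) − 69·(row 2) gives 11691·a = 4113·(-52) − 69·(-3772) = 46392, so a = 15464/3897.
Then b = ((-3772) − 69·(15464/3897))/4113 = -11500/11691.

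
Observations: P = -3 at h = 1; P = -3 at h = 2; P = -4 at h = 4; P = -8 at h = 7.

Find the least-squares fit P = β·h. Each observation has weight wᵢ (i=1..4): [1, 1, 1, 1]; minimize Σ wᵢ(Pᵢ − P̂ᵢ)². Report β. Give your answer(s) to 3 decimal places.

Setting ∂/∂β … = 0 gives: 70·β = -81.
(Σwᵢ·h·h = 70, Σwᵢ·h·P = -81.)
β = (-81)/70 = -1.15714.

β = -1.157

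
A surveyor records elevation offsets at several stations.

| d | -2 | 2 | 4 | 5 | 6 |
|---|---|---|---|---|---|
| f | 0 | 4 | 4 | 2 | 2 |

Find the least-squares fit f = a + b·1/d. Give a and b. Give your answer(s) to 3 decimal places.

Forming AᵀA = [[5, 37/60]; [37/60, 2269/3600]] and Aᵀf = [12, 56/15]ᵀ gives AᵀA·[a, b]ᵀ = Aᵀf.
Eliminating b: (2269/3600)·(row 1) − (37/60)·(row 2) gives (1247/450)·a = (2269/3600)·12 − (37/60)·(56/15) = 947/180, so a = 4735/2494.
Then b = ((56/15) − (37/60)·(4735/2494))/(2269/3600) = 5070/1247.

a = 1.899, b = 4.066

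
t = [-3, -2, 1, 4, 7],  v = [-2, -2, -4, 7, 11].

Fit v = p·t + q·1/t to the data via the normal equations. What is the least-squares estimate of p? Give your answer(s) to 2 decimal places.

p = 1.74

Sums needed: Σt·t = 79, Σt·1/t = 5, Σ1/t·1/t = 10189/7056.
For Mᵀv: Σt·v = 111, Σ1/t·v = 83/84.
MᵀM·[p, q]ᵀ = Mᵀv becomes [[79, 5]; [5, 10189/7056]]·[p, q]ᵀ = [111, 83/84]ᵀ.
Determinant 79·(10189/7056) − 5² = 628531/7056.
p = (111·(10189/7056) − 5·(83/84))/(628531/7056) = 1096119/628531; q = (79·(83/84) − 5·111)/(628531/7056) = -3365292/628531.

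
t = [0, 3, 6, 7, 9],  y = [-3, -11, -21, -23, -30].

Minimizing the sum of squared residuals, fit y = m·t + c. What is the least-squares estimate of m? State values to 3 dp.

Sums needed: Σt·t = 175, Σt = 25, Σ1 = 5.
And Σt·y = -590, Σy = -88.
So AᵀA·[m, c]ᵀ = Aᵀy: [[175, 25]; [25, 5]]·[m, c]ᵀ = [-590, -88]ᵀ.
Eliminating c: 5·(row 1) − 25·(row 2) gives 250·m = 5·(-590) − 25·(-88) = -750, so m = -3.
Then c = ((-88) − 25·(-3))/5 = -13/5.

m = -3.000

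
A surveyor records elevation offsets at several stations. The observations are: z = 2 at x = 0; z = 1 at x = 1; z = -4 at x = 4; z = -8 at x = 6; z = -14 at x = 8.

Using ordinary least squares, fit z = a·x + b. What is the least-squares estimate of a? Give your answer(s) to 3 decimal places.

a = -1.955

Sums needed: Σx·x = 117, Σx = 19, Σ1 = 5.
And Σx·z = -175, Σz = -23.
Normal equations: [[117, 19]; [19, 5]]·[a, b]ᵀ = [-175, -23]ᵀ.
Determinant 117·5 − 19² = 224.
a = ((-175)·5 − 19·(-23))/224 = -219/112; b = (117·(-23) − 19·(-175))/224 = 317/112.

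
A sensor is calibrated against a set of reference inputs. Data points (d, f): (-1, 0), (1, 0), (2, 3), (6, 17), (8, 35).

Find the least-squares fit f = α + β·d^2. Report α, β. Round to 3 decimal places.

Compute the Gram sums: Σ1 = 5, Σd^2 = 106, Σd^2·d^2 = 5410.
Right-hand side: Σf = 55, Σd^2·f = 2864.
Normal equations: [[5, 106]; [106, 5410]]·[α, β]ᵀ = [55, 2864]ᵀ.
det = 5·5410 − 106² = 15814.
α = (55·5410 − 106·2864)/15814 = -3017/7907; β = (5·2864 − 106·55)/15814 = 4245/7907.

α = -0.382, β = 0.537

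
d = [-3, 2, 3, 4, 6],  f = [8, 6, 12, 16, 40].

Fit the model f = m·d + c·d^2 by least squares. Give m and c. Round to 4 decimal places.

m = 0.4490, c = 1.0235

Forming XᵀX = [[74, 288]; [288, 1730]] and Xᵀf = [328, 1900]ᵀ gives XᵀX·[m, c]ᵀ = Xᵀf.
Determinant 74·1730 − 288² = 45076.
m = (328·1730 − 288·1900)/45076 = 5060/11269; c = (74·1900 − 288·328)/45076 = 11534/11269.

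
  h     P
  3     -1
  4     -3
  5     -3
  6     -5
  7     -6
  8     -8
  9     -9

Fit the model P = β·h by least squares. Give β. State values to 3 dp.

With design matrix A, AᵀA = [[280]] and AᵀP = [-247]ᵀ.
β = (-247)/280 = -0.882143.

β = -0.882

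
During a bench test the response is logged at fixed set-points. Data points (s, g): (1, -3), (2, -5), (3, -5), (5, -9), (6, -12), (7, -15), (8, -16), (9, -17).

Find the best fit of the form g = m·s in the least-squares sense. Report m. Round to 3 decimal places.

Setting ∂/∂m … = 0 gives: 269·m = -531.
(Σs·s = 269, Σs·g = -531.)
Hence m = -531 / 269 ≈ -1.97398.

m = -1.974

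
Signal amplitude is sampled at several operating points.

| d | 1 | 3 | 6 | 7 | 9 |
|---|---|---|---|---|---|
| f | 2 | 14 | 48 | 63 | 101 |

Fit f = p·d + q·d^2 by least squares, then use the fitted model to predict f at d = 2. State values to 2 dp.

f̂ = 7.12

The normal system XᵀX·[p, q]ᵀ = Xᵀf is [[176, 1316]; [1316, 10340]]·[p, q]ᵀ = [1682, 13124]ᵀ.
Determinant 176·10340 − 1316² = 87984.
p = (1682·10340 − 1316·13124)/87984 = 107/78; q = (176·13124 − 1316·1682)/87984 = 4013/3666.
At d = 2: f̂ = (107/78)·(2) + (4013/3666)·(4) = 13055/1833.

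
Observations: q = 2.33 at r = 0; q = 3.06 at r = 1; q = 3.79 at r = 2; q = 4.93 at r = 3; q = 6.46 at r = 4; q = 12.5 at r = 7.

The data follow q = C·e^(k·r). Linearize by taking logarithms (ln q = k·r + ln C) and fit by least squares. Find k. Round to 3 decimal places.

k = 0.240

Let Y = ln q. Fitting Y = k·r + ln C by least squares:
Sums: Σr = 17.0000, Σ(r)² = 79.0000, Σln q = 9.2833, Σr·ln q = 33.7118.
Normal system: [[79.0000, 17.0000]; [17.0000, 6]]·[k, ln C]ᵀ = [33.7118, 9.2833]ᵀ.
Solving (det = 185.0000): k = 0.24029, ln C = 0.86640.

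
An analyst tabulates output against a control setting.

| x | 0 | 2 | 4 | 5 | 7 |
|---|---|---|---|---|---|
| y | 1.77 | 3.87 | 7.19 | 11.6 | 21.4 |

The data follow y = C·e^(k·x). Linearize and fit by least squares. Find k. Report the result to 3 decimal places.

k = 0.357

Taking logs, ln y = k·x + ln C, so regress ln y on x.
Σx = 18.0000, Σ(x)² = 94.0000, Σln y = 9.4113, Σx·ln y = 44.2960.
Equations: 94.0000·k + 18.0000·ln C = 44.2960;  18.0000·k + 5·ln C = 9.4113.
Solving (det = 146.0000): k = 0.35669, ln C = 0.59819.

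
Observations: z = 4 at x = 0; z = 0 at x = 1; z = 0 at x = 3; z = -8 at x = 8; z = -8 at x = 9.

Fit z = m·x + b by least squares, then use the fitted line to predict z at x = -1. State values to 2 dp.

ẑ = 4.26

Setting ∂/∂m … = 0 gives: 155·m + 21·b = -136;  21·m + 5·b = -12.
(Σx·x = 155, Σx = 21, Σ1 = 5, Σx·z = -136, Σz = -12.)
Determinant 155·5 − 21² = 334.
m = ((-136)·5 − 21·(-12))/334 = -214/167; b = (155·(-12) − 21·(-136))/334 = 498/167.
At x = -1: ẑ = (-214/167)·(-1) + (498/167)·(1) = 712/167.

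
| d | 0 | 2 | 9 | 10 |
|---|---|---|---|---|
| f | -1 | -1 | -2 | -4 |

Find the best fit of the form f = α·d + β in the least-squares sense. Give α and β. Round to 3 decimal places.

Normal-equation sums: Σd·d = 185, Σd = 21, Σ1 = 4.
Right-hand side: Σd·f = -60, Σf = -8.
So XᵀX·[α, β]ᵀ = Xᵀf: [[185, 21]; [21, 4]]·[α, β]ᵀ = [-60, -8]ᵀ.
Determinant 185·4 − 21² = 299.
α = ((-60)·4 − 21·(-8))/299 = -72/299; β = (185·(-8) − 21·(-60))/299 = -220/299.

α = -0.241, β = -0.736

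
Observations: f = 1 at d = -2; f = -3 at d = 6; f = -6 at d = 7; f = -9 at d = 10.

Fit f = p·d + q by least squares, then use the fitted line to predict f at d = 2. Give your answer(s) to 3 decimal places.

The normal system AᵀA·[p, q]ᵀ = Aᵀf is [[189, 21]; [21, 4]]·[p, q]ᵀ = [-152, -17]ᵀ.
Determinant 189·4 − 21² = 315.
p = ((-152)·4 − 21·(-17))/315 = -251/315; q = (189·(-17) − 21·(-152))/315 = -1/15.
At d = 2: f̂ = (-251/315)·(2) + (-1/15)·(1) = -523/315.

f̂ = -1.660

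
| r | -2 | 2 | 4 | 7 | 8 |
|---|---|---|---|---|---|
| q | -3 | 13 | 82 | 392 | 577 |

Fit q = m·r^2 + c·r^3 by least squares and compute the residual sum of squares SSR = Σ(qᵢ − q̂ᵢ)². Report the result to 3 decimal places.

SSR = 2.653

XᵀX·[m, c]ᵀ = Xᵀq reads: 6785·m + 50599·c = 57488;  50599·m + 384017·c = 435256.
(Σr^2·r^2 = 6785, Σr^2·r^3 = 50599, Σr^3·r^3 = 384017, Σr^2·q = 57488, Σr^3·q = 435256.)
Determinant 6785·384017 − 50599² = 45296544.
m = (57488·384017 − 50599·435256)/45296544 = 2202123/1887356; c = (6785·435256 − 50599·57488)/45296544 = 1849027/1887356.
Residuals: 80414/471839, 233730/471839, 297874/471839, -569184/471839, 341679/471839; SSR = 1251571/471839.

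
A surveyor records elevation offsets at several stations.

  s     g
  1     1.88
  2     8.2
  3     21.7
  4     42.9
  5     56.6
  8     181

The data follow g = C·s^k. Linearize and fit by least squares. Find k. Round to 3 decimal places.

Taking logs, ln g = k·ln s + ln C, so regress ln g on ln s.
XᵀX = [[10.5236, 6.8669]; [6.8669, 6]], rhs = [27.3558, 18.8061]ᵀ  (here Σln s = 6.8669, Σ(ln s)² = 10.5236, Σln g = 18.8061, Σln s·ln g = 27.3558).
Solving (det = 15.9867): k = 2.18899, ln C = 0.62908.

k = 2.189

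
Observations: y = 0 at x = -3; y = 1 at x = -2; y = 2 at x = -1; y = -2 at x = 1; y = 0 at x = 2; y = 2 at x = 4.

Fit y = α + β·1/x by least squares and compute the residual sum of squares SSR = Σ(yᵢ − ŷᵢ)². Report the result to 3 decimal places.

SSR = 5.637

Forming MᵀM = [[6, -1/12]; [-1/12, 385/144]] and Mᵀy = [3, -4]ᵀ gives MᵀM·[α, β]ᵀ = Mᵀy.
det = 6·(385/144) − (-1/12)² = 2309/144.
α = (3·(385/144) − (-1/12)·(-4))/(2309/144) = 1107/2309; β = (6·(-4) − (-1/12)·3)/(2309/144) = -3420/2309.
Residuals: -2247/2309, -508/2309, 91/2309, -2305/2309, 603/2309, 4366/2309; SSR = 13016/2309.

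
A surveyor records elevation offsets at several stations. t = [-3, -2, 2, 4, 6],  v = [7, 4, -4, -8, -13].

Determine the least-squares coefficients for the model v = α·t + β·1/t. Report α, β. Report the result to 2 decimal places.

α = -2.16, β = 0.45

With design matrix A, AᵀA = [[69, 5]; [5, 101/144]] and Aᵀv = [-147, -21/2]ᵀ.
Determinant 69·(101/144) − 5² = 1123/48.
α = ((-147)·(101/144) − 5·(-21/2))/(1123/48) = -2429/1123; β = (69·(-21/2) − 5·(-147))/(1123/48) = 504/1123.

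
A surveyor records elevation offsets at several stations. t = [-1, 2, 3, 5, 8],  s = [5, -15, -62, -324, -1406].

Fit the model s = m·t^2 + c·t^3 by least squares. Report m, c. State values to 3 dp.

m = 2.100, c = -3.009

Setting ∂/∂m … = 0 gives: 4819·m + 36167·c = -98697;  36167·m + 278563·c = -762171.
Eliminating c: 278563·(row 1) − 36167·(row 2) gives 34343208·m = 278563·(-98697) − 36167·(-762171) = 72106146, so m = 4005897/1907956.
Then c = ((-762171) − 36167·(4005897/1907956))/278563 = -5740425/1907956.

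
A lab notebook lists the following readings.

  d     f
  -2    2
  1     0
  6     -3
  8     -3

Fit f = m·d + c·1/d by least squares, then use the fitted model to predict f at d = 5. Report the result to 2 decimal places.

Compute the Gram sums: Σd·d = 105, Σd·1/d = 4, Σ1/d·1/d = 745/576.
Moment sums: Σd·f = -46, Σ1/d·f = -15/8.
So MᵀM·[m, c]ᵀ = Mᵀf: [[105, 4]; [4, 745/576]]·[m, c]ᵀ = [-46, -15/8]ᵀ.
Eliminating c: (745/576)·(row 1) − 4·(row 2) gives (23003/192)·m = (745/576)·(-46) − 4·(-15/8) = -14975/288, so m = -29950/69009.
Then c = ((-15/8) − 4·(-29950/69009))/(745/576) = -2472/23003.
At d = 5: f̂ = (-29950/69009)·(5) + (-2472/23003)·(1/5) = -756166/345045.

f̂ = -2.19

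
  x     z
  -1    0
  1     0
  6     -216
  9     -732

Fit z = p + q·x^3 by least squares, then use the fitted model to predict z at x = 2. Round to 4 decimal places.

Compute the Gram sums: Σ1 = 4, Σx^3 = 945, Σx^3·x^3 = 578099.
And Σz = -948, Σx^3·z = -580284.
Normal equations: [[4, 945]; [945, 578099]]·[p, q]ᵀ = [-948, -580284]ᵀ.
det = 4·578099 − 945² = 1419371.
p = ((-948)·578099 − 945·(-580284))/1419371 = 330528/1419371; q = (4·(-580284) − 945·(-948))/1419371 = -1425276/1419371.
At x = 2: ẑ = (330528/1419371)·(1) + (-1425276/1419371)·(8) = -11071680/1419371.

ẑ = -7.8004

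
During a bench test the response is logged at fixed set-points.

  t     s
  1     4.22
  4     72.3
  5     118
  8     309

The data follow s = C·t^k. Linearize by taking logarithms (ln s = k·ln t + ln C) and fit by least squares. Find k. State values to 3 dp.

Taking logs, ln s = k·ln t + ln C, so regress ln s on ln t.
AᵀA = [[8.8362, 5.0752]; [5.0752, 4]], rhs = [25.5348, 16.2247]ᵀ  (here Σln t = 5.0752, Σ(ln t)² = 8.8362, Σln s = 16.2247, Σln t·ln s = 25.5348).
Slope k = (n·Σln t·ln s − Σln t·Σln s)/(n·Σ(ln t)² − (Σln t)²) = (4·25.5348 − 5.0752·16.2247)/9.5873 = 2.06480; ln C = (Σln s − k·Σln t)/n = 1.43637.

k = 2.065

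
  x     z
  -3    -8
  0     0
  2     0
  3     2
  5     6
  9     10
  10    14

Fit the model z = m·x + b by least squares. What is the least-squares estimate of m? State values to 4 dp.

Compute the Gram sums: Σx·x = 228, Σx = 26, Σ1 = 7.
For Aᵀz: Σx·z = 290, Σz = 24.
So AᵀA·[m, b]ᵀ = Aᵀz: [[228, 26]; [26, 7]]·[m, b]ᵀ = [290, 24]ᵀ.
det = 228·7 − 26² = 920.
m = (290·7 − 26·24)/920 = 703/460; b = (228·24 − 26·290)/920 = -517/230.

m = 1.5283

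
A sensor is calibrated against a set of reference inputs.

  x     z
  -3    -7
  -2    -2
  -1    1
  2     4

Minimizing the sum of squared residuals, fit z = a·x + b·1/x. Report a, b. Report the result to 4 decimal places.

a = 2.6325, b = -3.8462

AᵀA·[a, b]ᵀ = Aᵀz reads: 18·a + 4·b = 32;  4·a + (29/18)·b = 13/3.
(Σx·x = 18, Σx·1/x = 4, Σ1/x·1/x = 29/18, Σx·z = 32, Σ1/x·z = 13/3.)
Eliminating b: (29/18)·(row 1) − 4·(row 2) gives 13·a = (29/18)·32 − 4·(13/3) = 308/9, so a = 308/117.
Then b = ((13/3) − 4·(308/117))/(29/18) = -50/13.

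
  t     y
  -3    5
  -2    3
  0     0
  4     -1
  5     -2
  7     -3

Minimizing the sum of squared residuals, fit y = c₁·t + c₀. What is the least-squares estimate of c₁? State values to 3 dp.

c₁ = -0.720

Forming XᵀX = [[103, 11]; [11, 6]] and Xᵀy = [-56, 2]ᵀ gives XᵀX·[c₁, c₀]ᵀ = Xᵀy.
Eliminating c₀: 6·(row 1) − 11·(row 2) gives 497·c₁ = 6·(-56) − 11·2 = -358, so c₁ = -358/497.
Then c₀ = (2 − 11·(-358/497))/6 = 822/497.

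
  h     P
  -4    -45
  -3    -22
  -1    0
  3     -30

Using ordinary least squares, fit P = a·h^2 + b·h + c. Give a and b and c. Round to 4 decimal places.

Normal-equation sums: Σh^2·h^2 = 419, Σh^2·h = -65, Σh^2 = 35, Σh·h = 35, Σh = -5, Σ1 = 4.
Right-hand side: Σh^2·P = -1188, Σh·P = 156, ΣP = -97.
Row-reducing yields a = -601/186, b = -1097/930, c = 79/31.

a = -3.2312, b = -1.1796, c = 2.5484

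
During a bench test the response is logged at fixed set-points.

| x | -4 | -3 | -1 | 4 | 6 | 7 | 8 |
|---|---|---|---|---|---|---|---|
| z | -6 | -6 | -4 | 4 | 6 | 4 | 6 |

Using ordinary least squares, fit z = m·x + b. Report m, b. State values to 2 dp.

Setting ∂/∂m … = 0 gives: 191·m + 17·b = 174;  17·m + 7·b = 4.
(Σx·x = 191, Σx = 17, Σ1 = 7, Σx·z = 174, Σz = 4.)
Δ = 191·7 − 17² = 1048.
m = (174·7 − 17·4)/1048 = 575/524; b = (191·4 − 17·174)/1048 = -1097/524.

m = 1.10, b = -2.09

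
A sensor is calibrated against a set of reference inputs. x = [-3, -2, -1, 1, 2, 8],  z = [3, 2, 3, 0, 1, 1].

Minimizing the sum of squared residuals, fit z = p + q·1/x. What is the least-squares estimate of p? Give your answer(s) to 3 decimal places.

p = 1.613

Compute the Gram sums: Σ1 = 6, Σ1/x = -5/24, Σ1/x·1/x = 1513/576.
Moment sums: Σz = 10, Σ1/x·z = -35/8.
So MᵀM·[p, q]ᵀ = Mᵀz: [[6, -5/24]; [-5/24, 1513/576]]·[p, q]ᵀ = [10, -35/8]ᵀ.
det = 6·(1513/576) − (-5/24)² = 9053/576.
p = (10·(1513/576) − (-5/24)·(-35/8))/(9053/576) = 14605/9053; q = (6·(-35/8) − (-5/24)·10)/(9053/576) = -13920/9053.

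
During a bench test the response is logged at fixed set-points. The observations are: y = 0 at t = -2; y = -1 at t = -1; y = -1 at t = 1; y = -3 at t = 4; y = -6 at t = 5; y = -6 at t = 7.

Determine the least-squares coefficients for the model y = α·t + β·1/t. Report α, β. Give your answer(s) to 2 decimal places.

With design matrix X, XᵀX = [[96, 6]; [6, 46509/19600]] and Xᵀy = [-84, -393/140]ᵀ.
Eliminating β: (46509/19600)·(row 1) − 6·(row 2) gives (234954/1225)·α = (46509/19600)·(-84) − 6·(-393/140) = -127737/700, so α = -1743/1832.
Then β = ((-393/140) − 6·(-1743/1832))/(46509/19600) = 280/229.

α = -0.95, β = 1.22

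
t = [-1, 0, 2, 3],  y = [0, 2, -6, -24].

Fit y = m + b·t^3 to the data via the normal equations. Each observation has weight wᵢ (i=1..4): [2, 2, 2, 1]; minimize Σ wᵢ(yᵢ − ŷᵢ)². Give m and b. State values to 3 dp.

m = 0.696, b = -0.899

Entries of AᵀWA: Σwᵢ·1 = 7, Σwᵢ·t^3 = 41, Σwᵢ·t^3·t^3 = 859.
For AᵀWy: Σwᵢ·y = -32, Σwᵢ·t^3·y = -744.
Determinant 7·859 − 41² = 4332.
m = ((-32)·859 − 41·(-744))/4332 = 754/1083; b = (7·(-744) − 41·(-32))/4332 = -974/1083.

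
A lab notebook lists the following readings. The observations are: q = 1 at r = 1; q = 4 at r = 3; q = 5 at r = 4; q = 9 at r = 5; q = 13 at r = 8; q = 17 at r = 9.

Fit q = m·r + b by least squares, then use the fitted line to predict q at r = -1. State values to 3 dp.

q̂ = -3.572

AᵀA·[m, b]ᵀ = Aᵀq reads: 196·m + 30·b = 335;  30·m + 6·b = 49.
Eliminating b: 6·(row 1) − 30·(row 2) gives 276·m = 6·335 − 30·49 = 540, so m = 45/23.
Then b = (49 − 30·(45/23))/6 = -223/138.
At r = -1: q̂ = (45/23)·(-1) + (-223/138)·(1) = -493/138.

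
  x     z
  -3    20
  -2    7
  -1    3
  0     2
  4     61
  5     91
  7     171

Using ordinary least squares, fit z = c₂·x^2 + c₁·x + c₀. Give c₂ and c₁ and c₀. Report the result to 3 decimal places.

c₂ = 3.037, c₁ = 2.861, c₀ = 1.504

Compute the Gram sums: Σx^2·x^2 = 3380, Σx^2·x = 496, Σx^2 = 104, Σx·x = 104, Σx = 10, Σ1 = 7.
Moment sums: Σx^2·z = 11841, Σx·z = 1819, Σz = 355.
Row-reducing yields c₂ = 233365/76836, c₁ = 11569/4044, c₀ = 19255/12806.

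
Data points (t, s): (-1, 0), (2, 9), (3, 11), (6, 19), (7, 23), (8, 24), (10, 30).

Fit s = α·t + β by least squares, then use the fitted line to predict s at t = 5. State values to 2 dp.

Sums needed: Σt·t = 263, Σt = 35, Σ1 = 7.
Moment sums: Σt·s = 818, Σs = 116.
Normal equations: [[263, 35]; [35, 7]]·[α, β]ᵀ = [818, 116]ᵀ.
Determinant 263·7 − 35² = 616.
α = (818·7 − 35·116)/616 = 119/44; β = (263·116 − 35·818)/616 = 939/308.
At t = 5: ŝ = (119/44)·(5) + (939/308)·(1) = 116/7.

ŝ = 16.57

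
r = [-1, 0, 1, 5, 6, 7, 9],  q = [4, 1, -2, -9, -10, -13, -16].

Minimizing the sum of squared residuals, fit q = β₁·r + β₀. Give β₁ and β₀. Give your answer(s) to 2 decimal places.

β₁ = -1.94, β₀ = 1.06

Sums needed: Σr·r = 193, Σr = 27, Σ1 = 7.
Right-hand side: Σr·q = -346, Σq = -45.
AᵀA·[β₁, β₀]ᵀ = Aᵀq becomes [[193, 27]; [27, 7]]·[β₁, β₀]ᵀ = [-346, -45]ᵀ.
det = 193·7 − 27² = 622.
β₁ = ((-346)·7 − 27·(-45))/622 = -1207/622; β₀ = (193·(-45) − 27·(-346))/622 = 657/622.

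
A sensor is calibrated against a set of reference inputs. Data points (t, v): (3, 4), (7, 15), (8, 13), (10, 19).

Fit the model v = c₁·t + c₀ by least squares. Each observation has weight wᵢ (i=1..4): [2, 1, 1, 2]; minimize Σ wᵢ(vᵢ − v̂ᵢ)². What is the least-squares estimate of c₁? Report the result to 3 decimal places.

The normal system AᵀWA·[c₁, c₀]ᵀ = AᵀWv is [[331, 41]; [41, 6]]·[c₁, c₀]ᵀ = [613, 74]ᵀ.
Eliminating c₀: 6·(row 1) − 41·(row 2) gives 305·c₁ = 6·613 − 41·74 = 644, so c₁ = 644/305.
Then c₀ = (74 − 41·(644/305))/6 = -639/305.

c₁ = 2.111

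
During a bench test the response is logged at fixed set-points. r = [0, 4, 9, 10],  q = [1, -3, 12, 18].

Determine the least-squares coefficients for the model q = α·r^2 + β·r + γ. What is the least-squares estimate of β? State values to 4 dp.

β = -2.8218

The normal equations are: 16817·α + 1793·β + 197·γ = 2724;  1793·α + 197·β + 23·γ = 276;  197·α + 23·β + 4·γ = 28.
(Σr^2·r^2 = 16817, Σr^2·r = 1793, Σr^2 = 197, Σr·r = 197, Σr = 23, Σ1 = 4, Σr^2·q = 2724, Σr·q = 276, Σq = 28.)
Inverting the 3×3 Gram matrix, [α, β, γ]ᵀ = [124/275, -776/275, 56/55]ᵀ.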